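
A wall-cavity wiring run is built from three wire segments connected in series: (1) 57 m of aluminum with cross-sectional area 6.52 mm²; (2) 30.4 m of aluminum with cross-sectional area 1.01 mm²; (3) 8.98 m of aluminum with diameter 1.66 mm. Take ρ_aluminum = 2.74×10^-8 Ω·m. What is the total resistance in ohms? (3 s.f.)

Seg 1: A = 6.52 mm² = 6.520e-06 m²
R_1 = (2.74×10^-8)(57)/(6.520e-06) = 0.2395 Ω
Seg 2: A = 1.01 mm² = 1.010e-06 m²
R_2 = (2.74×10^-8)(30.4)/(1.010e-06) = 0.8247 Ω
Seg 3: A = π(d/2)² = π(8.3000e-04 m)² = 2.164e-06 m²
R_3 = (2.74×10^-8)(8.98)/(2.164e-06) = 0.1137 Ω
R_total = R_1 + R_2 + R_3 = 1.18 Ω

1.18 Ω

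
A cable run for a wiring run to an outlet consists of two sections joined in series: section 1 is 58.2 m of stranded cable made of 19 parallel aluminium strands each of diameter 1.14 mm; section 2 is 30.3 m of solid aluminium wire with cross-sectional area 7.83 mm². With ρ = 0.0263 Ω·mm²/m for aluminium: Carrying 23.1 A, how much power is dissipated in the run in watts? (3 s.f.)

96.4 W

ρ = 0.0263 Ω·mm²/m = 2.63×10^-8 Ω·m
Section 1: A_strand = π(5.7000e-04)² = 1.021e-06 m²; R₁ = ρL/(N·A_s) = (2.63×10^-8)(58.2)/(19×1.021e-06) = 0.07893 Ω
Section 2: A = 7.83 mm² = 7.830e-06 m²
R₂ = (2.63×10^-8)(30.3)/(7.830e-06) = 0.1018 Ω
R = R₁ + R₂ = 0.1807 Ω
P = I²R = (23.1)² × 0.1807 = 96.4 W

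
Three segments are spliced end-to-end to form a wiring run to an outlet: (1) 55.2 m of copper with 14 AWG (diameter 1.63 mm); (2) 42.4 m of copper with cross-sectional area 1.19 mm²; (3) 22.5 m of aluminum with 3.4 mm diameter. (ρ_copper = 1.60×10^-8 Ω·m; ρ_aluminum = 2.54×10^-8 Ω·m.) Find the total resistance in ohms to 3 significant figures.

Seg 1: A = π(1.63/2 mm)² = π(8.1500e-04 m)² = 2.087e-06 m²
R_1 = (1.60×10^-8)(55.2)/(2.087e-06) = 0.4232 Ω
Seg 2: A = 1.19 mm² = 1.190e-06 m²
R_2 = (1.60×10^-8)(42.4)/(1.190e-06) = 0.5701 Ω
Seg 3: A = π(d/2)² = π(1.7000e-03 m)² = 9.079e-06 m²
R_3 = (2.54×10^-8)(22.5)/(9.079e-06) = 0.06295 Ω
R_total = R_1 + R_2 + R_3 = 1.06 Ω

1.06 Ω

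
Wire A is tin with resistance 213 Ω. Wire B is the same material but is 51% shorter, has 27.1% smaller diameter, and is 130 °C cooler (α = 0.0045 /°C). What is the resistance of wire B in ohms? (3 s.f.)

81.5 Ω

R ∝ ρL/d² with ρ ∝ (1+αΔT), so R_B/R_A = (1 − 51/100) × (1 − 27.1/100)⁻² × (1 − 0.0045×130)
= 0.49 × 1.882 × 0.415 = 0.3826
R_B = 0.3826 × 213 = 81.5 Ω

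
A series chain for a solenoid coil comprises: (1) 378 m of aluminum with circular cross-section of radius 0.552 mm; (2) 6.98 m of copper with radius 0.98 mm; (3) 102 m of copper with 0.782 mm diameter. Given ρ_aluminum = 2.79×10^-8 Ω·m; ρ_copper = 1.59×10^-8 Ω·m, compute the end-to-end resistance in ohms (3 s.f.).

14.4 Ω

Seg 1: A = πr² = π(5.5200e-04 m)² = 9.573e-07 m²
R_1 = (2.79×10^-8)(378)/(9.573e-07) = 11.02 Ω
Seg 2: A = πr² = π(9.8000e-04 m)² = 3.017e-06 m²
R_2 = (1.59×10^-8)(6.98)/(3.017e-06) = 0.03678 Ω
Seg 3: A = π(d/2)² = π(3.9100e-04 m)² = 4.803e-07 m²
R_3 = (1.59×10^-8)(102)/(4.803e-07) = 3.377 Ω
R_total = R_1 + R_2 + R_3 = 14.4 Ω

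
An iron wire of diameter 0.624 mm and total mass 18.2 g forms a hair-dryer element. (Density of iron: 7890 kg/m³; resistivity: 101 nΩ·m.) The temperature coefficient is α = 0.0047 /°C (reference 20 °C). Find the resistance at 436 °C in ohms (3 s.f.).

7.36 Ω

ρ = 101 nΩ·m = 1.01×10^-7 Ω·m
A = π(d/2)² = π(3.1200e-04 m)² = 3.0582e-07 m²
L = m/(density·A) = 0.0182/(7890×3.0582e-07) = 7.543 m
R = ρL/A = (1.01×10^-7)(7.543)/(3.0582e-07) = 2.491 Ω
R(436 °C) = 2.491 × (1 + 0.0047×416) = 7.36 Ω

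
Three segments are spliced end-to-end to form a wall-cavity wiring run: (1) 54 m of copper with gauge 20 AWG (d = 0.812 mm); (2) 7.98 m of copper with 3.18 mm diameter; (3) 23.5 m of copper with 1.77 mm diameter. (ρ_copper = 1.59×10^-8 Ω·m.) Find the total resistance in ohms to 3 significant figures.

1.83 Ω

Seg 1: A = π(0.812/2 mm)² = π(4.0600e-04 m)² = 5.178e-07 m²
R_1 = (1.59×10^-8)(54)/(5.178e-07) = 1.658 Ω
Seg 2: A = π(d/2)² = π(1.5900e-03 m)² = 7.942e-06 m²
R_2 = (1.59×10^-8)(7.98)/(7.942e-06) = 0.01598 Ω
Seg 3: A = π(d/2)² = π(8.8500e-04 m)² = 2.461e-06 m²
R_3 = (1.59×10^-8)(23.5)/(2.461e-06) = 0.1519 Ω
R_total = R_1 + R_2 + R_3 = 1.83 Ω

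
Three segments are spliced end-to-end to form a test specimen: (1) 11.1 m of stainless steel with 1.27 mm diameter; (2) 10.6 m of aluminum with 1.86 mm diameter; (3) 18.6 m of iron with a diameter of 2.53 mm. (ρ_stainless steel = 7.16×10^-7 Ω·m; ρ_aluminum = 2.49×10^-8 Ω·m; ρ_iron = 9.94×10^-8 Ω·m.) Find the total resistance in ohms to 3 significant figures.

Seg 1: A = π(d/2)² = π(6.3500e-04 m)² = 1.267e-06 m²
R_1 = (7.16×10^-7)(11.1)/(1.267e-06) = 6.274 Ω
Seg 2: A = π(d/2)² = π(9.3000e-04 m)² = 2.717e-06 m²
R_2 = (2.49×10^-8)(10.6)/(2.717e-06) = 0.09714 Ω
Seg 3: A = π(d/2)² = π(1.2650e-03 m)² = 5.027e-06 m²
R_3 = (9.94×10^-8)(18.6)/(5.027e-06) = 0.3678 Ω
R_total = R_1 + R_2 + R_3 = 6.74 Ω

6.74 Ω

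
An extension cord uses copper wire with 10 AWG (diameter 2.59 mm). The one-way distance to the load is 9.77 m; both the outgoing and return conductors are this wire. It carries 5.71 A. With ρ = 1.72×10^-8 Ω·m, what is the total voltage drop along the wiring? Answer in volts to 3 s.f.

A = π(2.59/2 mm)² = π(1.2950e-03 m)² = 5.269e-06 m²
Total conductor length (both ways) L = 2 × 9.77 = 19.54 m
R = ρL/A = (1.72×10^-8)(19.54)/(5.269e-06) = 0.06379 Ω
V = IR = 5.71 × 0.06379 = 0.364 V

0.364 V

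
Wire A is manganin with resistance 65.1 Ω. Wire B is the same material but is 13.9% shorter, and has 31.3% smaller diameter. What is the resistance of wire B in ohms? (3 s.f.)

119 Ω

R ∝ L/d², so R_B/R_A = (1 − 13.9/100) × (1 − 31.3/100)⁻²
= 0.861 × 2.119 = 1.824
R_B = 1.824 × 65.1 = 119 Ω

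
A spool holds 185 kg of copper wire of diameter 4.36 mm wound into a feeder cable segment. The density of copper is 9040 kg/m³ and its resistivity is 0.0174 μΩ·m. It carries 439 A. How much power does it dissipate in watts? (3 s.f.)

3.08×10^5 W

ρ = 0.0174 μΩ·m = 1.74×10^-8 Ω·m
A = π(d/2)² = π(2.1800e-03 m)² = 1.4930e-05 m²
L = m/(density·A) = 185/(9040×1.4930e-05) = 1371 m
R = ρL/A = (1.74×10^-8)(1371)/(1.4930e-05) = 1.597 Ω
P = I²R = (439)² × 1.597 = 3.08×10^5 W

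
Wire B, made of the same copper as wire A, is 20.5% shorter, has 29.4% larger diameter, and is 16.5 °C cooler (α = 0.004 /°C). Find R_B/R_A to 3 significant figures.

R ∝ ρL/d² with ρ ∝ (1+αΔT), so R_B/R_A = (1 − 20.5/100) × (1 + 29.4/100)⁻² × (1 − 0.004×16.5)
= 0.795 × 0.5972 × 0.934 = 0.443

0.443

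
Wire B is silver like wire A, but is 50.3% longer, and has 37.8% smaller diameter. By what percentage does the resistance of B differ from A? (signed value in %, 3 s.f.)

R ∝ L/d², so R_B/R_A = (1 + 50.3/100) × (1 − 37.8/100)⁻²
= 1.503 × 2.585 = 3.885
(R_B − R_A)/R_A = 3.885 − 1 = 288%

288%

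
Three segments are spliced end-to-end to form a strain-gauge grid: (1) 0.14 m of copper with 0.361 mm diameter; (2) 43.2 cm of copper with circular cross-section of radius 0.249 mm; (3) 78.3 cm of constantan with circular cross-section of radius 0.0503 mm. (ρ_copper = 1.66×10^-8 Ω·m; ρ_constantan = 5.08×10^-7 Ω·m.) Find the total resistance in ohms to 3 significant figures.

Seg 1: A = π(d/2)² = π(1.8050e-04 m)² = 1.024e-07 m²
R_1 = (1.66×10^-8)(0.14)/(1.024e-07) = 0.02271 Ω
Seg 2: A = πr² = π(2.4900e-04 m)² = 1.948e-07 m²
R_2 = (1.66×10^-8)(0.432)/(1.948e-07) = 0.03682 Ω
Seg 3: A = πr² = π(5.0300e-05 m)² = 7.949e-09 m²
R_3 = (5.08×10^-7)(0.783)/(7.949e-09) = 50.04 Ω
R_total = R_1 + R_2 + R_3 = 50.1 Ω

50.1 Ω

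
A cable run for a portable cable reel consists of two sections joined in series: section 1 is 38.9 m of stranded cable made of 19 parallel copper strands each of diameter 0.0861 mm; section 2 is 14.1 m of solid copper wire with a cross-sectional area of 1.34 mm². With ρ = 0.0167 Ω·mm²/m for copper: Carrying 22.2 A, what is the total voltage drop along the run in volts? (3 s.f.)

134 V

ρ = 0.0167 Ω·mm²/m = 1.67×10^-8 Ω·m
Section 1: A_strand = π(4.3050e-05)² = 5.822e-09 m²; R₁ = ρL/(N·A_s) = (1.67×10^-8)(38.9)/(19×5.822e-09) = 5.872 Ω
Section 2: A = 1.34 mm² = 1.340e-06 m²
R₂ = (1.67×10^-8)(14.1)/(1.340e-06) = 0.1757 Ω
R = R₁ + R₂ = 6.048 Ω
V = IR = 22.2 × 6.048 = 134 V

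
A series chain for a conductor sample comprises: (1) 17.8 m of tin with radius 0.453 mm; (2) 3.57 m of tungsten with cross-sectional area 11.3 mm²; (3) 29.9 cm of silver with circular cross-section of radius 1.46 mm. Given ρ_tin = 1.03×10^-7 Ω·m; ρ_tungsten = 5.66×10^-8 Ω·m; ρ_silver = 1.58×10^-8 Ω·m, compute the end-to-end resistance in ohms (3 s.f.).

Seg 1: A = πr² = π(4.5300e-04 m)² = 6.447e-07 m²
R_1 = (1.03×10^-7)(17.8)/(6.447e-07) = 2.844 Ω
Seg 2: A = 11.3 mm² = 1.130e-05 m²
R_2 = (5.66×10^-8)(3.57)/(1.130e-05) = 0.01788 Ω
Seg 3: A = πr² = π(1.4600e-03 m)² = 6.697e-06 m²
R_3 = (1.58×10^-8)(0.299)/(6.697e-06) = 7.055×10^-4 Ω
R_total = R_1 + R_2 + R_3 = 2.86 Ω

2.86 Ω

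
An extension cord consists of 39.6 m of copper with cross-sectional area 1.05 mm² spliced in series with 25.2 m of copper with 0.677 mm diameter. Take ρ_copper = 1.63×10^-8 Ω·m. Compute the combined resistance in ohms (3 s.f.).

Segment 1: A = 1.05 mm² = 1.050e-06 m²
R₁ = ρL/A = (1.63×10^-8)(39.6)/(1.050e-06) = 0.6147 Ω
Segment 2: A = π(d/2)² = π(3.3850e-04 m)² = 3.600e-07 m²
R₂ = (1.63×10^-8)(25.2)/(3.600e-07) = 1.141 Ω
R = R₁ + R₂ = 1.76 Ω

1.76 Ω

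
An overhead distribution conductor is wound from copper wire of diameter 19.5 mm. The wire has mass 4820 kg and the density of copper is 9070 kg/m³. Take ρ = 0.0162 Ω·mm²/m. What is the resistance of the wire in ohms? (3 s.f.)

ρ = 0.0162 Ω·mm²/m = 1.62×10^-8 Ω·m
A = π(d/2)² = π(9.7500e-03 m)² = 2.9865e-04 m²
L = m/(density·A) = 4820/(9070×2.9865e-04) = 1779 m
R = ρL/A = (1.62×10^-8)(1779)/(2.9865e-04) = 0.0965 Ω

0.0965 Ω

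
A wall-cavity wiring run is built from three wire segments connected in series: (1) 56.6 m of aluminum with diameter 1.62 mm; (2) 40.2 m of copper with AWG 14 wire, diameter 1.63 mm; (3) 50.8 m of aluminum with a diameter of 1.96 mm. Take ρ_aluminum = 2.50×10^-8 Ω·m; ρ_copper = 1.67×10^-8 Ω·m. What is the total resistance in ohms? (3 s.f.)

1.43 Ω

Seg 1: A = π(d/2)² = π(8.1000e-04 m)² = 2.061e-06 m²
R_1 = (2.50×10^-8)(56.6)/(2.061e-06) = 0.6865 Ω
Seg 2: A = π(1.63/2 mm)² = π(8.1500e-04 m)² = 2.087e-06 m²
R_2 = (1.67×10^-8)(40.2)/(2.087e-06) = 0.3217 Ω
Seg 3: A = π(d/2)² = π(9.8000e-04 m)² = 3.017e-06 m²
R_3 = (2.50×10^-8)(50.8)/(3.017e-06) = 0.4209 Ω
R_total = R_1 + R_2 + R_3 = 1.43 Ω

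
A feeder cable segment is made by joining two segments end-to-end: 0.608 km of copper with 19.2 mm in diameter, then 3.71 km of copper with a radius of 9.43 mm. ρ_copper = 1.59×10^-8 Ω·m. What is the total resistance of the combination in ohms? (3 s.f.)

0.245 Ω

Segment 1: A = π(d/2)² = π(9.6000e-03 m)² = 2.895e-04 m²
R₁ = ρL/A = (1.59×10^-8)(608)/(2.895e-04) = 0.03339 Ω
Segment 2: A = πr² = π(9.4300e-03 m)² = 2.794e-04 m²
R₂ = (1.59×10^-8)(3710)/(2.794e-04) = 0.2112 Ω
R = R₁ + R₂ = 0.245 Ω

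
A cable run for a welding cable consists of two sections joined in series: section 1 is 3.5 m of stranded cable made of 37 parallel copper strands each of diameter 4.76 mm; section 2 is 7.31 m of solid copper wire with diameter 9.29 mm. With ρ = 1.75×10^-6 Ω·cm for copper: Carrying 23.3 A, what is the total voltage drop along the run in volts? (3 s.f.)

0.0461 V

ρ = 1.75×10^-6 Ω·cm = 1.75×10^-8 Ω·m
Section 1: A_strand = π(2.3800e-03)² = 1.780e-05 m²; R₁ = ρL/(N·A_s) = (1.75×10^-8)(3.5)/(37×1.780e-05) = 9.303×10^-5 Ω
Section 2: A = π(d/2)² = π(4.6450e-03 m)² = 6.778e-05 m²
R₂ = (1.75×10^-8)(7.31)/(6.778e-05) = 0.001887 Ω
R = R₁ + R₂ = 0.00198 Ω
V = IR = 23.3 × 0.00198 = 0.0461 V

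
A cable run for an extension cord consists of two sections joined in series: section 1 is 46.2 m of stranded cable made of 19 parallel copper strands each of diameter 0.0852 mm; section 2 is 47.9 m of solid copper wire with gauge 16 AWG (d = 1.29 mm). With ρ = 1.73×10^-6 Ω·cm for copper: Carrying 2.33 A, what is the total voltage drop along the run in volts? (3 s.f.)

18.7 V

ρ = 1.73×10^-6 Ω·cm = 1.73×10^-8 Ω·m
Section 1: A_strand = π(4.2600e-05)² = 5.701e-09 m²; R₁ = ρL/(N·A_s) = (1.73×10^-8)(46.2)/(19×5.701e-09) = 7.378 Ω
Section 2: A = π(1.29/2 mm)² = π(6.4500e-04 m)² = 1.307e-06 m²
R₂ = (1.73×10^-8)(47.9)/(1.307e-06) = 0.634 Ω
R = R₁ + R₂ = 8.012 Ω
V = IR = 2.33 × 8.012 = 18.7 V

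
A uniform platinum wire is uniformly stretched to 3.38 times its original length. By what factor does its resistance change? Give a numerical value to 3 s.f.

11.4

Volume constant ⇒ A' = A/k with k = 3.38. R' = ρ(kL)/(A/k) = k²R.
Factor = 11.4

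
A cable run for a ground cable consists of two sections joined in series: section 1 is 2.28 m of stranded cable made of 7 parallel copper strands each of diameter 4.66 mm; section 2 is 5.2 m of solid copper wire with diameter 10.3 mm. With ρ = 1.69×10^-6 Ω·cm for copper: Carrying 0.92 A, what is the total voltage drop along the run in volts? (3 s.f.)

ρ = 1.69×10^-6 Ω·cm = 1.69×10^-8 Ω·m
Section 1: A_strand = π(2.3300e-03)² = 1.706e-05 m²; R₁ = ρL/(N·A_s) = (1.69×10^-8)(2.28)/(7×1.706e-05) = 3.227×10^-4 Ω
Section 2: A = π(d/2)² = π(5.1500e-03 m)² = 8.332e-05 m²
R₂ = (1.69×10^-8)(5.2)/(8.332e-05) = 0.001055 Ω
R = R₁ + R₂ = 0.001377 Ω
V = IR = 0.92 × 0.001377 = 0.00127 V

0.00127 V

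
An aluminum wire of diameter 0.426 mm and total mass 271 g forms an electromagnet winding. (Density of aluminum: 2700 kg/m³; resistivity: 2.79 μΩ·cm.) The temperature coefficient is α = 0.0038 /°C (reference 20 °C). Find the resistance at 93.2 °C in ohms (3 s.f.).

176 Ω

ρ = 2.79 μΩ·cm = 2.79×10^-8 Ω·m
A = π(d/2)² = π(2.1300e-04 m)² = 1.4253e-07 m²
L = m/(density·A) = 0.271/(2700×1.4253e-07) = 704.2 m
R = ρL/A = (2.79×10^-8)(704.2)/(1.4253e-07) = 137.8 Ω
R(93.2 °C) = 137.8 × (1 + 0.0038×73.2) = 176 Ω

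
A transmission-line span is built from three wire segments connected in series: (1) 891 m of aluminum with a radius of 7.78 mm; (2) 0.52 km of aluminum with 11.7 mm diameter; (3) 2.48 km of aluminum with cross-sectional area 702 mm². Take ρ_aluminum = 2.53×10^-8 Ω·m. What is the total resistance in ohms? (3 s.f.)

0.330 Ω

Seg 1: A = πr² = π(7.7800e-03 m)² = 1.902e-04 m²
R_1 = (2.53×10^-8)(891)/(1.902e-04) = 0.1185 Ω
Seg 2: A = π(d/2)² = π(5.8500e-03 m)² = 1.075e-04 m²
R_2 = (2.53×10^-8)(520)/(1.075e-04) = 0.1224 Ω
Seg 3: A = 702 mm² = 7.020e-04 m²
R_3 = (2.53×10^-8)(2480)/(7.020e-04) = 0.08938 Ω
R_total = R_1 + R_2 + R_3 = 0.330 Ω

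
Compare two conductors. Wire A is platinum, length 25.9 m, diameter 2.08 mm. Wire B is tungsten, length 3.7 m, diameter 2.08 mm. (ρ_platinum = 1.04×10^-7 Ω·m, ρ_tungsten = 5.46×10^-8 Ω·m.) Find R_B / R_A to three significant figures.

0.0750

R ∝ ρL/d², so R_B/R_A = (ρ_B/ρ_A) × (L_B/L_A)
= (5.46×10^-8/1.04×10^-7) × (3.7/25.9) = 0.0750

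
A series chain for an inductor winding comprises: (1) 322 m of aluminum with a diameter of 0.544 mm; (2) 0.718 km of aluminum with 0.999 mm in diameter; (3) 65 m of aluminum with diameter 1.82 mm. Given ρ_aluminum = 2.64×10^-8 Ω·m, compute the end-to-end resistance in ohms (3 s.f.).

Seg 1: A = π(d/2)² = π(2.7200e-04 m)² = 2.324e-07 m²
R_1 = (2.64×10^-8)(322)/(2.324e-07) = 36.57 Ω
Seg 2: A = π(d/2)² = π(4.9950e-04 m)² = 7.838e-07 m²
R_2 = (2.64×10^-8)(718)/(7.838e-07) = 24.18 Ω
Seg 3: A = π(d/2)² = π(9.1000e-04 m)² = 2.602e-06 m²
R_3 = (2.64×10^-8)(65)/(2.602e-06) = 0.6596 Ω
R_total = R_1 + R_2 + R_3 = 61.4 Ω

61.4 Ω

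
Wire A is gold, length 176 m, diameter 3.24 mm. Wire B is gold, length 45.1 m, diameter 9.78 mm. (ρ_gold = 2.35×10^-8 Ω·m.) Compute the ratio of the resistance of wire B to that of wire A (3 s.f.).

R ∝ ρL/d², so R_B/R_A = (L_B/L_A) × (d_A/d_B)²
= (45.1/176) × (3.24/9.78)² = 0.0281

0.0281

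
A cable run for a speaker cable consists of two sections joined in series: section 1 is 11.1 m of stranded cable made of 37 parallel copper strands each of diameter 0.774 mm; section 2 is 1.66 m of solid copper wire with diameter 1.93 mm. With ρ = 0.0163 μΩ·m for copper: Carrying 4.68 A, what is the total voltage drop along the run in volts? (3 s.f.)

0.0919 V

ρ = 0.0163 μΩ·m = 1.63×10^-8 Ω·m
Section 1: A_strand = π(3.8700e-04)² = 4.705e-07 m²; R₁ = ρL/(N·A_s) = (1.63×10^-8)(11.1)/(37×4.705e-07) = 0.01039 Ω
Section 2: A = π(d/2)² = π(9.6500e-04 m)² = 2.926e-06 m²
R₂ = (1.63×10^-8)(1.66)/(2.926e-06) = 0.009249 Ω
R = R₁ + R₂ = 0.01964 Ω
V = IR = 4.68 × 0.01964 = 0.0919 V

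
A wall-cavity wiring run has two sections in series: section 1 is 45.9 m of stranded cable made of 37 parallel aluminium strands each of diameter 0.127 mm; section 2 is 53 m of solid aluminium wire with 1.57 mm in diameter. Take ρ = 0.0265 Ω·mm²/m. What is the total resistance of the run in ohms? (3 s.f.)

3.32 Ω

ρ = 0.0265 Ω·mm²/m = 2.65×10^-8 Ω·m
Section 1: A_strand = π(6.3500e-05)² = 1.267e-08 m²; R₁ = ρL/(N·A_s) = (2.65×10^-8)(45.9)/(37×1.267e-08) = 2.595 Ω
Section 2: A = π(d/2)² = π(7.8500e-04 m)² = 1.936e-06 m²
R₂ = (2.65×10^-8)(53)/(1.936e-06) = 0.7255 Ω
R = R₁ + R₂ = 3.32 Ω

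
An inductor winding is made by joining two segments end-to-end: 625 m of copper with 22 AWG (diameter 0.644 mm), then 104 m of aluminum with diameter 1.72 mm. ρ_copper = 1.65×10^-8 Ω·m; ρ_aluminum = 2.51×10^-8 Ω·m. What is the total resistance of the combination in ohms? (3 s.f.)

32.8 Ω

Segment 1: A = π(0.644/2 mm)² = π(3.2200e-04 m)² = 3.257e-07 m²
R₁ = ρL/A = (1.65×10^-8)(625)/(3.257e-07) = 31.66 Ω
Segment 2: A = π(d/2)² = π(8.6000e-04 m)² = 2.324e-06 m²
R₂ = (2.51×10^-8)(104)/(2.324e-06) = 1.123 Ω
R = R₁ + R₂ = 32.8 Ω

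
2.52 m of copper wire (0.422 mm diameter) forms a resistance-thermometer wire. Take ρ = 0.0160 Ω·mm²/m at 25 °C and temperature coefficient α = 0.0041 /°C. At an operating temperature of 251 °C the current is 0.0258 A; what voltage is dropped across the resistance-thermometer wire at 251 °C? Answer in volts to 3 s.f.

0.0143 V

ρ = 0.0160 Ω·mm²/m = 1.60×10^-8 Ω·m
A = π(d/2)² = π(2.1100e-04 m)² = 1.399e-07 m²
R₍25₎ = ρL/A = (1.60×10^-8)(2.52)/(1.399e-07) = 0.2883 Ω
R₍251₎ = R₍25₎(1 + αΔT) = 0.2883 × (1 + 0.0041×226) = 0.5554 Ω
V = IR = 0.0258 × 0.5554 = 0.0143 V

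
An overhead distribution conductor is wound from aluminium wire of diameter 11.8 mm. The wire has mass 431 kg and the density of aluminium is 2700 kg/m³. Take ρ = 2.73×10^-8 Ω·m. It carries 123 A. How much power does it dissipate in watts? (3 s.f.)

A = π(d/2)² = π(5.9000e-03 m)² = 1.0936e-04 m²
L = m/(density·A) = 431/(2700×1.0936e-04) = 1460 m
R = ρL/A = (2.73×10^-8)(1460)/(1.0936e-04) = 0.3644 Ω
P = I²R = (123)² × 0.3644 = 5510 W

5510 W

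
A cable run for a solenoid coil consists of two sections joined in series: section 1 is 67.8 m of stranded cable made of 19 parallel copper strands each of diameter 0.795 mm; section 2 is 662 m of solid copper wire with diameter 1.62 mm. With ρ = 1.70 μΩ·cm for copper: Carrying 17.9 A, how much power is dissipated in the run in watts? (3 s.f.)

1790 W

ρ = 1.70 μΩ·cm = 1.70×10^-8 Ω·m
Section 1: A_strand = π(3.9750e-04)² = 4.964e-07 m²; R₁ = ρL/(N·A_s) = (1.70×10^-8)(67.8)/(19×4.964e-07) = 0.1222 Ω
Section 2: A = π(d/2)² = π(8.1000e-04 m)² = 2.061e-06 m²
R₂ = (1.70×10^-8)(662)/(2.061e-06) = 5.46 Ω
R = R₁ + R₂ = 5.582 Ω
P = I²R = (17.9)² × 5.582 = 1790 W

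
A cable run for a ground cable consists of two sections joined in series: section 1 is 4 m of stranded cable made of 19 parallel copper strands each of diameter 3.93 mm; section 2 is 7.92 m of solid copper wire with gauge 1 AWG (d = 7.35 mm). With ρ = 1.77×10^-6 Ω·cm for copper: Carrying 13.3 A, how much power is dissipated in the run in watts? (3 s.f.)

ρ = 1.77×10^-6 Ω·cm = 1.77×10^-8 Ω·m
Section 1: A_strand = π(1.9650e-03)² = 1.213e-05 m²; R₁ = ρL/(N·A_s) = (1.77×10^-8)(4)/(19×1.213e-05) = 3.072×10^-4 Ω
Section 2: A = π(7.35/2 mm)² = π(3.6750e-03 m)² = 4.243e-05 m²
R₂ = (1.77×10^-8)(7.92)/(4.243e-05) = 0.003304 Ω
R = R₁ + R₂ = 0.003611 Ω
P = I²R = (13.3)² × 0.003611 = 0.639 W

0.639 W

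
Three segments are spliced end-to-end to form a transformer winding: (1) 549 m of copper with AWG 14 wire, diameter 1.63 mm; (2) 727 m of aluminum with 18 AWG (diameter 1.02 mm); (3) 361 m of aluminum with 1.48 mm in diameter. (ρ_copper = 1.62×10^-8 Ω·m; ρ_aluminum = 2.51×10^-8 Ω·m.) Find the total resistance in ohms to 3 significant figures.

31.9 Ω

Seg 1: A = π(1.63/2 mm)² = π(8.1500e-04 m)² = 2.087e-06 m²
R_1 = (1.62×10^-8)(549)/(2.087e-06) = 4.262 Ω
Seg 2: A = π(1.02/2 mm)² = π(5.1000e-04 m)² = 8.171e-07 m²
R_2 = (2.51×10^-8)(727)/(8.171e-07) = 22.33 Ω
Seg 3: A = π(d/2)² = π(7.4000e-04 m)² = 1.720e-06 m²
R_3 = (2.51×10^-8)(361)/(1.720e-06) = 5.267 Ω
R_total = R_1 + R_2 + R_3 = 31.9 Ω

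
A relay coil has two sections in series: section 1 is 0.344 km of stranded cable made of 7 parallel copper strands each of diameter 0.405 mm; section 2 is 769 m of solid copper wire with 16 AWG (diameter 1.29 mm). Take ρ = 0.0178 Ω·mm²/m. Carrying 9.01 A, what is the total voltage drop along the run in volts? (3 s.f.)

ρ = 0.0178 Ω·mm²/m = 1.78×10^-8 Ω·m
Section 1: A_strand = π(2.0250e-04)² = 1.288e-07 m²; R₁ = ρL/(N·A_s) = (1.78×10^-8)(344)/(7×1.288e-07) = 6.79 Ω
Section 2: A = π(1.29/2 mm)² = π(6.4500e-04 m)² = 1.307e-06 m²
R₂ = (1.78×10^-8)(769)/(1.307e-06) = 10.47 Ω
R = R₁ + R₂ = 17.26 Ω
V = IR = 9.01 × 17.26 = 156 V

156 V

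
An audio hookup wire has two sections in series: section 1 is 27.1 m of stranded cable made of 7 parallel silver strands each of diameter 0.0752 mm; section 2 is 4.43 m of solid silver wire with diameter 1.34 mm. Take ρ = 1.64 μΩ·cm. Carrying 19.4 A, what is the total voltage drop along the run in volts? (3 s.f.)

ρ = 1.64 μΩ·cm = 1.64×10^-8 Ω·m
Section 1: A_strand = π(3.7600e-05)² = 4.441e-09 m²; R₁ = ρL/(N·A_s) = (1.64×10^-8)(27.1)/(7×4.441e-09) = 14.3 Ω
Section 2: A = π(d/2)² = π(6.7000e-04 m)² = 1.410e-06 m²
R₂ = (1.64×10^-8)(4.43)/(1.410e-06) = 0.05152 Ω
R = R₁ + R₂ = 14.35 Ω
V = IR = 19.4 × 14.35 = 278 V

278 V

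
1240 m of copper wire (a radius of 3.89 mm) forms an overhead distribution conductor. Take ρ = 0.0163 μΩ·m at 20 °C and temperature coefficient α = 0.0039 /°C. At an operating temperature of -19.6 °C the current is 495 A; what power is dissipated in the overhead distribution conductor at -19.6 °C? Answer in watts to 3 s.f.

88100 W

ρ = 0.0163 μΩ·m = 1.63×10^-8 Ω·m
A = πr² = π(3.8900e-03 m)² = 4.754e-05 m²
R₍20₎ = ρL/A = (1.63×10^-8)(1240)/(4.754e-05) = 0.4252 Ω
R₍-19.6₎ = R₍20₎(1 + αΔT) = 0.4252 × (1 + 0.0039×-39.6) = 0.3595 Ω
P = I²R = (495)² × 0.3595 = 88100 W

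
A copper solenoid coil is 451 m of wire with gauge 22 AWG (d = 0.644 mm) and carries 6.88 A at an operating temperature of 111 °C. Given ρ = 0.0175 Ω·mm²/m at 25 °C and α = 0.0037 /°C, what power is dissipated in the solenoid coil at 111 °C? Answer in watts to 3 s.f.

ρ = 0.0175 Ω·mm²/m = 1.75×10^-8 Ω·m
A = π(0.644/2 mm)² = π(3.2200e-04 m)² = 3.257e-07 m²
R₍25₎ = ρL/A = (1.75×10^-8)(451)/(3.257e-07) = 24.23 Ω
R₍111₎ = R₍25₎(1 + αΔT) = 24.23 × (1 + 0.0037×86) = 31.94 Ω
P = I²R = (6.88)² × 31.94 = 1510 W

1510 W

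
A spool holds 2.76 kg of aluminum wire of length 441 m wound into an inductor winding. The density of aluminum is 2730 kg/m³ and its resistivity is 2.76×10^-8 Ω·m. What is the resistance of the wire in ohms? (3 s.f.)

A = m/(density·L) = 2.76/(2730×441) = 2.2925e-06 m²
R = ρL/A = (2.76×10^-8)(441)/(2.2925e-06) = 5.31 Ω

5.31 Ω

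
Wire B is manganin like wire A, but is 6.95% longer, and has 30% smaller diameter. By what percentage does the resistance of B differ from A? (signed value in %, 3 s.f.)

118%

R ∝ L/d², so R_B/R_A = (1 + 6.95/100) × (1 − 30/100)⁻²
= 1.069 × 2.041 = 2.183
(R_B − R_A)/R_A = 2.183 − 1 = 118%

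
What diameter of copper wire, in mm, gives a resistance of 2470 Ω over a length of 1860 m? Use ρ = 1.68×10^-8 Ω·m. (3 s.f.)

0.127 mm

A = ρL/R = (1.68×10^-8)(1860)/(2470) = 1.265e-08 m²
d = 2√(A/π) = 1.269e-04 m = 0.127 mm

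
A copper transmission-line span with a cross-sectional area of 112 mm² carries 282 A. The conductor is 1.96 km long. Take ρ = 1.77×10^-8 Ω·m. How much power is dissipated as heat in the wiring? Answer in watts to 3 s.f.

24600 W

A = 112 mm² = 1.120e-04 m²
R = ρL/A = (1.77×10^-8)(1960)/(1.120e-04) = 0.3097 Ω
P = I²R = (282)² × 0.3097 = 24600 W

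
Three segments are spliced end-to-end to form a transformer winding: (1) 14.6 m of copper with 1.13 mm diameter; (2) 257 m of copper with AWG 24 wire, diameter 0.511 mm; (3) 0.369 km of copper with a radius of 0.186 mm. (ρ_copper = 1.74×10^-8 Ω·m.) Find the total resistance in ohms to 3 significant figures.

Seg 1: A = π(d/2)² = π(5.6500e-04 m)² = 1.003e-06 m²
R_1 = (1.74×10^-8)(14.6)/(1.003e-06) = 0.2533 Ω
Seg 2: A = π(0.511/2 mm)² = π(2.5550e-04 m)² = 2.051e-07 m²
R_2 = (1.74×10^-8)(257)/(2.051e-07) = 21.8 Ω
Seg 3: A = πr² = π(1.8600e-04 m)² = 1.087e-07 m²
R_3 = (1.74×10^-8)(369)/(1.087e-07) = 59.07 Ω
R_total = R_1 + R_2 + R_3 = 81.1 Ω

81.1 Ω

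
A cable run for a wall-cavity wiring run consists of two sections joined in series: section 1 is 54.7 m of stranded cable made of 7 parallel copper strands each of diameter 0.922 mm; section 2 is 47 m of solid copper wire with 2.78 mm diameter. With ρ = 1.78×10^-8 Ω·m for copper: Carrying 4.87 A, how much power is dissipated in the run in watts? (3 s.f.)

8.21 W

Section 1: A_strand = π(4.6100e-04)² = 6.677e-07 m²; R₁ = ρL/(N·A_s) = (1.78×10^-8)(54.7)/(7×6.677e-07) = 0.2083 Ω
Section 2: A = π(d/2)² = π(1.3900e-03 m)² = 6.070e-06 m²
R₂ = (1.78×10^-8)(47)/(6.070e-06) = 0.1378 Ω
R = R₁ + R₂ = 0.3462 Ω
P = I²R = (4.87)² × 0.3462 = 8.21 W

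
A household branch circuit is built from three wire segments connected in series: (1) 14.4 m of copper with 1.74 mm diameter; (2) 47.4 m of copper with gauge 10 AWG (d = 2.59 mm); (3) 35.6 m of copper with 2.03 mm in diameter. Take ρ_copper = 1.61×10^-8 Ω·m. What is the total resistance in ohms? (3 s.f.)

0.419 Ω

Seg 1: A = π(d/2)² = π(8.7000e-04 m)² = 2.378e-06 m²
R_1 = (1.61×10^-8)(14.4)/(2.378e-06) = 0.0975 Ω
Seg 2: A = π(2.59/2 mm)² = π(1.2950e-03 m)² = 5.269e-06 m²
R_2 = (1.61×10^-8)(47.4)/(5.269e-06) = 0.1448 Ω
Seg 3: A = π(d/2)² = π(1.0150e-03 m)² = 3.237e-06 m²
R_3 = (1.61×10^-8)(35.6)/(3.237e-06) = 0.1771 Ω
R_total = R_1 + R_2 + R_3 = 0.419 Ω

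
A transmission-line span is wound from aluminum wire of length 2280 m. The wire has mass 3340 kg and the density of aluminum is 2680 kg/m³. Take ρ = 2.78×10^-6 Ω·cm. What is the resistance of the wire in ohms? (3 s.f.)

0.116 Ω

ρ = 2.78×10^-6 Ω·cm = 2.78×10^-8 Ω·m
A = m/(density·L) = 3340/(2680×2280) = 5.4661e-04 m²
R = ρL/A = (2.78×10^-8)(2280)/(5.4661e-04) = 0.116 Ω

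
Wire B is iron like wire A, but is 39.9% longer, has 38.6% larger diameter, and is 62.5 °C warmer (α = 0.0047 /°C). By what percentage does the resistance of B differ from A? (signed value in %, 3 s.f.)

-5.78%

R ∝ ρL/d² with ρ ∝ (1+αΔT), so R_B/R_A = (1 + 39.9/100) × (1 + 38.6/100)⁻² × (1 + 0.0047×62.5)
= 1.399 × 0.5206 × 1.294 = 0.9422
(R_B − R_A)/R_A = 0.9422 − 1 = -5.78%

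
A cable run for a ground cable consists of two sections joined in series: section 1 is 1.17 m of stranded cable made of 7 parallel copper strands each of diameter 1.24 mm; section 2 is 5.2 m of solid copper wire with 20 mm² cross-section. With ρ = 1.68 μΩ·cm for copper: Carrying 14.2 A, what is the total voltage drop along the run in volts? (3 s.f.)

0.0950 V

ρ = 1.68 μΩ·cm = 1.68×10^-8 Ω·m
Section 1: A_strand = π(6.2000e-04)² = 1.208e-06 m²; R₁ = ρL/(N·A_s) = (1.68×10^-8)(1.17)/(7×1.208e-06) = 0.002325 Ω
Section 2: A = 20 mm² = 2.000e-05 m²
R₂ = (1.68×10^-8)(5.2)/(2.000e-05) = 0.004368 Ω
R = R₁ + R₂ = 0.006693 Ω
V = IR = 14.2 × 0.006693 = 0.0950 V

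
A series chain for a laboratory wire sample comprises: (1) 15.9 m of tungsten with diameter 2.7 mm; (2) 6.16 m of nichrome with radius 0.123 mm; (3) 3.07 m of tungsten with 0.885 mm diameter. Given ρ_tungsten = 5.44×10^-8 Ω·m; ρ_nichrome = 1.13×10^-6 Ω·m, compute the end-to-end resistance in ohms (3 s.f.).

Seg 1: A = π(d/2)² = π(1.3500e-03 m)² = 5.726e-06 m²
R_1 = (5.44×10^-8)(15.9)/(5.726e-06) = 0.1511 Ω
Seg 2: A = πr² = π(1.2300e-04 m)² = 4.753e-08 m²
R_2 = (1.13×10^-6)(6.16)/(4.753e-08) = 146.5 Ω
Seg 3: A = π(d/2)² = π(4.4250e-04 m)² = 6.151e-07 m²
R_3 = (5.44×10^-8)(3.07)/(6.151e-07) = 0.2715 Ω
R_total = R_1 + R_2 + R_3 = 147 Ω

147 Ω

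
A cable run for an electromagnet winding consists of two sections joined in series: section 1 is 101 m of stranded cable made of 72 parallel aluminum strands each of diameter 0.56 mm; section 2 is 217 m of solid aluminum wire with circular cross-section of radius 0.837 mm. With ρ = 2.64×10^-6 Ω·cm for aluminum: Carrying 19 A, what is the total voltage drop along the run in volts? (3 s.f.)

ρ = 2.64×10^-6 Ω·cm = 2.64×10^-8 Ω·m
Section 1: A_strand = π(2.8000e-04)² = 2.463e-07 m²; R₁ = ρL/(N·A_s) = (2.64×10^-8)(101)/(72×2.463e-07) = 0.1504 Ω
Section 2: A = πr² = π(8.3700e-04 m)² = 2.201e-06 m²
R₂ = (2.64×10^-8)(217)/(2.201e-06) = 2.603 Ω
R = R₁ + R₂ = 2.753 Ω
V = IR = 19 × 2.753 = 52.3 V

52.3 V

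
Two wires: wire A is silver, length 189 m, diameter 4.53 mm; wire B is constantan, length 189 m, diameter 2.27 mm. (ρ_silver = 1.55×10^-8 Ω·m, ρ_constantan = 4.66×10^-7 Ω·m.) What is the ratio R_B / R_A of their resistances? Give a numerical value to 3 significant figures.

R ∝ ρL/d², so R_B/R_A = (ρ_B/ρ_A) × (d_A/d_B)²
= (4.66×10^-7/1.55×10^-8) × (4.53/2.27)² = 120

120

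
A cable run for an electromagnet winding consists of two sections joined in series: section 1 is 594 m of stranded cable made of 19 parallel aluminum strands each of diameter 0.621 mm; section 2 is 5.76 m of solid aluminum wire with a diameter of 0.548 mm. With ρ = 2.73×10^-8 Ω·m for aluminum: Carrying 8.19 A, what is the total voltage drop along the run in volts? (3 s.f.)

Section 1: A_strand = π(3.1050e-04)² = 3.029e-07 m²; R₁ = ρL/(N·A_s) = (2.73×10^-8)(594)/(19×3.029e-07) = 2.818 Ω
Section 2: A = π(d/2)² = π(2.7400e-04 m)² = 2.359e-07 m²
R₂ = (2.73×10^-8)(5.76)/(2.359e-07) = 0.6667 Ω
R = R₁ + R₂ = 3.485 Ω
V = IR = 8.19 × 3.485 = 28.5 V

28.5 V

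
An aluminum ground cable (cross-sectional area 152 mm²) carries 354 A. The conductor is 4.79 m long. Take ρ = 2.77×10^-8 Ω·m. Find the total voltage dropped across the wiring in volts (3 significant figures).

0.309 V

A = 152 mm² = 1.520e-04 m²
R = ρL/A = (2.77×10^-8)(4.79)/(1.520e-04) = 8.729×10^-4 Ω
V = IR = 354 × 8.729×10^-4 = 0.309 V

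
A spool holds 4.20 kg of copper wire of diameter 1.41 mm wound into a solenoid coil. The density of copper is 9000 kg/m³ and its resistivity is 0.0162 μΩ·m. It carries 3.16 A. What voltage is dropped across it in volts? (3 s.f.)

ρ = 0.0162 μΩ·m = 1.62×10^-8 Ω·m
A = π(d/2)² = π(7.0500e-04 m)² = 1.5615e-06 m²
L = m/(density·A) = 4.2/(9000×1.5615e-06) = 298.9 m
R = ρL/A = (1.62×10^-8)(298.9)/(1.5615e-06) = 3.101 Ω
V = IR = 3.16 × 3.101 = 9.80 V

9.80 V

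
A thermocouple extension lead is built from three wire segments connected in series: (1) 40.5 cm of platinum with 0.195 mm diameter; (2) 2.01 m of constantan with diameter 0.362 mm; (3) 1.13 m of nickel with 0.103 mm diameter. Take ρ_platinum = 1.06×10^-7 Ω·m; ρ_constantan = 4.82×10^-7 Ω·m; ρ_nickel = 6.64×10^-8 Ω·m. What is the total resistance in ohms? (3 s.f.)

19.9 Ω

Seg 1: A = π(d/2)² = π(9.7500e-05 m)² = 2.986e-08 m²
R_1 = (1.06×10^-7)(0.405)/(2.986e-08) = 1.437 Ω
Seg 2: A = π(d/2)² = π(1.8100e-04 m)² = 1.029e-07 m²
R_2 = (4.82×10^-7)(2.01)/(1.029e-07) = 9.413 Ω
Seg 3: A = π(d/2)² = π(5.1500e-05 m)² = 8.332e-09 m²
R_3 = (6.64×10^-8)(1.13)/(8.332e-09) = 9.005 Ω
R_total = R_1 + R_2 + R_3 = 19.9 Ω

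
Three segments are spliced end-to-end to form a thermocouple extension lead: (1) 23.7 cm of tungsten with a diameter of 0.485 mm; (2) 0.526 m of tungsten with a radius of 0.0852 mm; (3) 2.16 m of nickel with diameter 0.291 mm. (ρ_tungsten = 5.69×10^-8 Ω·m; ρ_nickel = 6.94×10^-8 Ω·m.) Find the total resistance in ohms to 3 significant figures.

3.64 Ω

Seg 1: A = π(d/2)² = π(2.4250e-04 m)² = 1.847e-07 m²
R_1 = (5.69×10^-8)(0.237)/(1.847e-07) = 0.07299 Ω
Seg 2: A = πr² = π(8.5200e-05 m)² = 2.280e-08 m²
R_2 = (5.69×10^-8)(0.526)/(2.280e-08) = 1.312 Ω
Seg 3: A = π(d/2)² = π(1.4550e-04 m)² = 6.651e-08 m²
R_3 = (6.94×10^-8)(2.16)/(6.651e-08) = 2.254 Ω
R_total = R_1 + R_2 + R_3 = 3.64 Ω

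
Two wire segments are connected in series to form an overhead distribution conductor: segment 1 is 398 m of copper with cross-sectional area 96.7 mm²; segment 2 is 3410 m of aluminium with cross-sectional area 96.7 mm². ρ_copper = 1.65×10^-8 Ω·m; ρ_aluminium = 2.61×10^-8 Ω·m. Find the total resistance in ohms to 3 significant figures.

0.988 Ω

Segment 1: A = 96.7 mm² = 9.670e-05 m²
R₁ = ρL/A = (1.65×10^-8)(398)/(9.670e-05) = 0.06791 Ω
R₂ = (2.61×10^-8)(3410)/(9.670e-05) = 0.9204 Ω
R = R₁ + R₂ = 0.988 Ω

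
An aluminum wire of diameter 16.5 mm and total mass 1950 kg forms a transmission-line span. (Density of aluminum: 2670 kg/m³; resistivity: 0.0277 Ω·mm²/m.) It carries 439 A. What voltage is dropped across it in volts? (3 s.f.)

194 V

ρ = 0.0277 Ω·mm²/m = 2.77×10^-8 Ω·m
A = π(d/2)² = π(8.2500e-03 m)² = 2.1382e-04 m²
L = m/(density·A) = 1950/(2670×2.1382e-04) = 3416 m
R = ρL/A = (2.77×10^-8)(3416)/(2.1382e-04) = 0.4425 Ω
V = IR = 439 × 0.4425 = 194 V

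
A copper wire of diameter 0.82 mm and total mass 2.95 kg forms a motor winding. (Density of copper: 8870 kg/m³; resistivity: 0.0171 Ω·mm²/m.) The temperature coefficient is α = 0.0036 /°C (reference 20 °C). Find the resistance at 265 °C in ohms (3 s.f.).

38.4 Ω

ρ = 0.0171 Ω·mm²/m = 1.71×10^-8 Ω·m
A = π(d/2)² = π(4.1000e-04 m)² = 5.2810e-07 m²
L = m/(density·A) = 2.95/(8870×5.2810e-07) = 629.8 m
R = ρL/A = (1.71×10^-8)(629.8)/(5.2810e-07) = 20.39 Ω
R(265 °C) = 20.39 × (1 + 0.0036×245) = 38.4 Ω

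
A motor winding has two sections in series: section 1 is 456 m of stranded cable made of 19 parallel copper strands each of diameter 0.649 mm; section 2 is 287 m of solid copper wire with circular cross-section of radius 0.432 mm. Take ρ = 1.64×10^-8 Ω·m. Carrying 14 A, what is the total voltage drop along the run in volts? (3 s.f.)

Section 1: A_strand = π(3.2450e-04)² = 3.308e-07 m²; R₁ = ρL/(N·A_s) = (1.64×10^-8)(456)/(19×3.308e-07) = 1.19 Ω
Section 2: A = πr² = π(4.3200e-04 m)² = 5.863e-07 m²
R₂ = (1.64×10^-8)(287)/(5.863e-07) = 8.028 Ω
R = R₁ + R₂ = 9.218 Ω
V = IR = 14 × 9.218 = 129 V

129 V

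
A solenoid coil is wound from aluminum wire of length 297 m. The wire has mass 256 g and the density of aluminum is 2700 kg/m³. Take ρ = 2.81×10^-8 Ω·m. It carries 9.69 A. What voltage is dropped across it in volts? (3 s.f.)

253 V

A = m/(density·L) = 0.256/(2700×297) = 3.1924e-07 m²
R = ρL/A = (2.81×10^-8)(297)/(3.1924e-07) = 26.14 Ω
V = IR = 9.69 × 26.14 = 253 V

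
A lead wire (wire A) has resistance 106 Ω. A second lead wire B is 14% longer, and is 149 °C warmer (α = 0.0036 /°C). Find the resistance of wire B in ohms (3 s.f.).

R ∝ ρL/d² with ρ ∝ (1+αΔT), so R_B/R_A = (1 + 14/100) × (1 + 0.0036×149)
= 1.14 × 1.536 = 1.752
R_B = 1.752 × 106 = 186 Ω

186 Ω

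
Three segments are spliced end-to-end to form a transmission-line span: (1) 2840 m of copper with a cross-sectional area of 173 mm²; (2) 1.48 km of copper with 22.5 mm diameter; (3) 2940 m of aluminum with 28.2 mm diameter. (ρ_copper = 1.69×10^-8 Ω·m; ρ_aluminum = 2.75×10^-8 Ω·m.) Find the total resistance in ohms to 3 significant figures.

0.470 Ω

Seg 1: A = 173 mm² = 1.730e-04 m²
R_1 = (1.69×10^-8)(2840)/(1.730e-04) = 0.2774 Ω
Seg 2: A = π(d/2)² = π(1.1250e-02 m)² = 3.976e-04 m²
R_2 = (1.69×10^-8)(1480)/(3.976e-04) = 0.06291 Ω
Seg 3: A = π(d/2)² = π(1.4100e-02 m)² = 6.246e-04 m²
R_3 = (2.75×10^-8)(2940)/(6.246e-04) = 0.1294 Ω
R_total = R_1 + R_2 + R_3 = 0.470 Ω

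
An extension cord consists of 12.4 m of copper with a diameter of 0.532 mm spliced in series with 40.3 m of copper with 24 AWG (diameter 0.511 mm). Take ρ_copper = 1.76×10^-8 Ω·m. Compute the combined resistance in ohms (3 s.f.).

4.44 Ω

Segment 1: A = π(d/2)² = π(2.6600e-04 m)² = 2.223e-07 m²
R₁ = ρL/A = (1.76×10^-8)(12.4)/(2.223e-07) = 0.9818 Ω
Segment 2: A = π(0.511/2 mm)² = π(2.5550e-04 m)² = 2.051e-07 m²
R₂ = (1.76×10^-8)(40.3)/(2.051e-07) = 3.458 Ω
R = R₁ + R₂ = 4.44 Ω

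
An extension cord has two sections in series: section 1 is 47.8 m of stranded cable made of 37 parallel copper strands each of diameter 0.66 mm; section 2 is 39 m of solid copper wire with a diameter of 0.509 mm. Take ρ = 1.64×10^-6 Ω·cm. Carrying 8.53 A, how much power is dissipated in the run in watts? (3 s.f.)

233 W

ρ = 1.64×10^-6 Ω·cm = 1.64×10^-8 Ω·m
Section 1: A_strand = π(3.3000e-04)² = 3.421e-07 m²; R₁ = ρL/(N·A_s) = (1.64×10^-8)(47.8)/(37×3.421e-07) = 0.06193 Ω
Section 2: A = π(d/2)² = π(2.5450e-04 m)² = 2.035e-07 m²
R₂ = (1.64×10^-8)(39)/(2.035e-07) = 3.143 Ω
R = R₁ + R₂ = 3.205 Ω
P = I²R = (8.53)² × 3.205 = 233 W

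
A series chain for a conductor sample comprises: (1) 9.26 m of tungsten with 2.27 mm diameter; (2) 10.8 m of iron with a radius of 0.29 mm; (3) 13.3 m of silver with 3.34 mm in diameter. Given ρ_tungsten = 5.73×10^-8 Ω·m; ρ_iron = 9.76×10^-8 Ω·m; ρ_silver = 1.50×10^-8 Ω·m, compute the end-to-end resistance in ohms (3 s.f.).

Seg 1: A = π(d/2)² = π(1.1350e-03 m)² = 4.047e-06 m²
R_1 = (5.73×10^-8)(9.26)/(4.047e-06) = 0.1311 Ω
Seg 2: A = πr² = π(2.9000e-04 m)² = 2.642e-07 m²
R_2 = (9.76×10^-8)(10.8)/(2.642e-07) = 3.99 Ω
Seg 3: A = π(d/2)² = π(1.6700e-03 m)² = 8.762e-06 m²
R_3 = (1.50×10^-8)(13.3)/(8.762e-06) = 0.02277 Ω
R_total = R_1 + R_2 + R_3 = 4.14 Ω

4.14 Ω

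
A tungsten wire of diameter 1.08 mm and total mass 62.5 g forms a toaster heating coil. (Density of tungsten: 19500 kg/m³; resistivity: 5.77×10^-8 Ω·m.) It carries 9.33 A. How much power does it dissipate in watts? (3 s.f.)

19.2 W

A = π(d/2)² = π(5.4000e-04 m)² = 9.1609e-07 m²
L = m/(density·A) = 0.0625/(19500×9.1609e-07) = 3.499 m
R = ρL/A = (5.77×10^-8)(3.499)/(9.1609e-07) = 0.2204 Ω
P = I²R = (9.33)² × 0.2204 = 19.2 W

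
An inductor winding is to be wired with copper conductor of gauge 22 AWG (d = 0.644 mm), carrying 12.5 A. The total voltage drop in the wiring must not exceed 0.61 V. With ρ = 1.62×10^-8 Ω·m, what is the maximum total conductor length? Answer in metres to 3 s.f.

A = π(0.644/2 mm)² = π(3.2200e-04 m)² = 3.257e-07 m²
L_max = V_max·A/(1·ρI) = (0.61)(3.257e-07)/(1.62×10^-8×12.5) = 0.981 m

0.981 m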